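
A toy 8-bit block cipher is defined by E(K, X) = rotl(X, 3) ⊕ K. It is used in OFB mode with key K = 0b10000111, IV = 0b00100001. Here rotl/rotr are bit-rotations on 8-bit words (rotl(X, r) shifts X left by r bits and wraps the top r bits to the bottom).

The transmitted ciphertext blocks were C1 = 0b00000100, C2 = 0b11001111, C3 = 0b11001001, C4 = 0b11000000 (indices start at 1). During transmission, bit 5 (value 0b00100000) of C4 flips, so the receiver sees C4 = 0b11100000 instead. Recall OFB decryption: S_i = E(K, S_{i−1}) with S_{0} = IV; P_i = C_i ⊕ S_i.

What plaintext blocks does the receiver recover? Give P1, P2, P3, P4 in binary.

Only C4 changed, to 0b11100000. In OFB, a change in C_i flips the same bit in P_i only; the keystream is unaffected. Decrypting the received ciphertext:
P1: S = E(K, 0b00100001) = 0b10001110; 0b00000100 ⊕ 0b10001110 = 0b10001010.
P2: S = E(K, 0b10001110) = 0b11110011; 0b11001111 ⊕ 0b11110011 = 0b00111100.
P3: S = E(K, 0b11110011) = 0b00011000; 0b11001001 ⊕ 0b00011000 = 0b11010001.
P4: S = E(K, 0b00011000) = 0b01000111; 0b11100000 ⊕ 0b01000111 = 0b10100111.
Blocks that differ from the original plaintext: P4.

P1 = 0b10001010, P2 = 0b00111100, P3 = 0b11010001, P4 = 0b10100111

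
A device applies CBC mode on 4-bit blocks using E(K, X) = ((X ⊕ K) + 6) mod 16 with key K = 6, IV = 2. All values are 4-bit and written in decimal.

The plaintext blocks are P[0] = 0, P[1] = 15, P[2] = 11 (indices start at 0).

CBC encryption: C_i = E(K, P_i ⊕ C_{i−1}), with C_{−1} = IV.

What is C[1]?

C[1] = 9

C[0]: P[0] ⊕ 2 = 2; E(K, 2) = 10.
C[1]: P[1] ⊕ 10 = 5; E(K, 5) = 9.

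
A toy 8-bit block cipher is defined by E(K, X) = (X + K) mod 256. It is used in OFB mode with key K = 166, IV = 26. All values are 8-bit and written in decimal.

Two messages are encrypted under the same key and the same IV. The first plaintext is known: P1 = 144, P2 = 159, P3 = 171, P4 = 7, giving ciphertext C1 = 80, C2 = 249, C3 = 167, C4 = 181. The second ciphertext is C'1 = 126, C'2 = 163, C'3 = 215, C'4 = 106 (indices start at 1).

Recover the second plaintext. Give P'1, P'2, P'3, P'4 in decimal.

P'1 = 190, P'2 = 197, P'3 = 219, P'4 = 216

In OFB with a reused IV, both messages share the same keystream S_i, so C_i ⊕ C'_i = P_i ⊕ P'_i and thus P'_i = P_i ⊕ C_i ⊕ C'_i.
P'1: 144 ⊕ 80 ⊕ 126 = 190.
P'2: 159 ⊕ 249 ⊕ 163 = 197.
P'3: 171 ⊕ 167 ⊕ 215 = 219.
P'4: 7 ⊕ 181 ⊕ 106 = 216.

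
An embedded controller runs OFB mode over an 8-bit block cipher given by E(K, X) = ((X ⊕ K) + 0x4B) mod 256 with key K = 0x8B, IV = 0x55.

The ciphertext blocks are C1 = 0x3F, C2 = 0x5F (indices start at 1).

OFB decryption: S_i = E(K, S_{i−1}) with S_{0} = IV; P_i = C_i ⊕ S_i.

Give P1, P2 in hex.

P1 = 0x16, P2 = 0xB2

P1: S = E(K, 0x55) = 0x29; 0x3F ⊕ 0x29 = 0x16.
P2: S = E(K, 0x29) = 0xED; 0x5F ⊕ 0xED = 0xB2.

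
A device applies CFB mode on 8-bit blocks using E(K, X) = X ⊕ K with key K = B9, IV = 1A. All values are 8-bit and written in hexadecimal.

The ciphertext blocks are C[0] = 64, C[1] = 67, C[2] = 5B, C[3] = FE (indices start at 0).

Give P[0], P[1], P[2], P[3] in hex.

CFB decryption: P_i = C_i ⊕ E(K, C_{i−1}), with C_{−1} = IV.
P[0]: E(K, 1A) = A3; 64 ⊕ A3 = C7.
P[1]: E(K, 64) = DD; 67 ⊕ DD = BA.
P[2]: E(K, 67) = DE; 5B ⊕ DE = 85.
P[3]: E(K, 5B) = E2; FE ⊕ E2 = 1C.

P[0] = C7, P[1] = BA, P[2] = 85, P[3] = 1C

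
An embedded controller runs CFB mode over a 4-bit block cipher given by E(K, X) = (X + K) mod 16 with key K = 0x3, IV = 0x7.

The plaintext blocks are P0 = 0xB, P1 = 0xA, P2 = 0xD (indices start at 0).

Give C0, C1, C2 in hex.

CFB encryption: C_i = P_i ⊕ E(K, C_{i−1}), with C_{−1} = IV.
C0: E(K, 0x7) = 0xA; 0xB ⊕ 0xA = 0x1.
C1: E(K, 0x1) = 0x4; 0xA ⊕ 0x4 = 0xE.
C2: E(K, 0xE) = 0x1; 0xD ⊕ 0x1 = 0xC.

C0 = 0x1, C1 = 0xE, C2 = 0xC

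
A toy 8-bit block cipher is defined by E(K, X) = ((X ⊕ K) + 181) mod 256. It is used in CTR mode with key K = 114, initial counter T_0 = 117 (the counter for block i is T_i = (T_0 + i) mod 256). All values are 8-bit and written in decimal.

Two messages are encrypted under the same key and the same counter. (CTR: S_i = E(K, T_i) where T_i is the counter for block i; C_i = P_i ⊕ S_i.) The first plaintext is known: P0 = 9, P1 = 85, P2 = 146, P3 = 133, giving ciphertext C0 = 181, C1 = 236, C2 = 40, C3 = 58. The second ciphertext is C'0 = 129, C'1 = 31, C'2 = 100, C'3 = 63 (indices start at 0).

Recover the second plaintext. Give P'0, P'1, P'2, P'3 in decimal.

P'0 = 61, P'1 = 166, P'2 = 222, P'3 = 128

In CTR with a reused counter, both messages share the same keystream S_i, so C_i ⊕ C'_i = P_i ⊕ P'_i and thus P'_i = P_i ⊕ C_i ⊕ C'_i.
P'0: 9 ⊕ 181 ⊕ 129 = 61.
P'1: 85 ⊕ 236 ⊕ 31 = 166.
P'2: 146 ⊕ 40 ⊕ 100 = 222.
P'3: 133 ⊕ 58 ⊕ 63 = 128.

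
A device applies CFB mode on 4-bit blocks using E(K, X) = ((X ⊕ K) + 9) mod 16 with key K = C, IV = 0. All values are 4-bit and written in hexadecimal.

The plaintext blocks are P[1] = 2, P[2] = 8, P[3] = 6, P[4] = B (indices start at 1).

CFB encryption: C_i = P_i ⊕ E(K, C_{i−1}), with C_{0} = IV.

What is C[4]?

C[1]: E(K, 0) = 5; 2 ⊕ 5 = 7.
C[2]: E(K, 7) = 4; 8 ⊕ 4 = C.
C[3]: E(K, C) = 9; 6 ⊕ 9 = F.
C[4]: E(K, F) = C; B ⊕ C = 7.

C[4] = 7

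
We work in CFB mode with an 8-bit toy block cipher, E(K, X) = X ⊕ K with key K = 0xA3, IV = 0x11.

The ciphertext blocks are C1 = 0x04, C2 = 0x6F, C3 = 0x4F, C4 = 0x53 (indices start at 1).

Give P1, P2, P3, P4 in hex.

CFB decryption: P_i = C_i ⊕ E(K, C_{i−1}), with C_{0} = IV.
P1: E(K, 0x11) = 0xB2; 0x04 ⊕ 0xB2 = 0xB6.
P2: E(K, 0x04) = 0xA7; 0x6F ⊕ 0xA7 = 0xC8.
P3: E(K, 0x6F) = 0xCC; 0x4F ⊕ 0xCC = 0x83.
P4: E(K, 0x4F) = 0xEC; 0x53 ⊕ 0xEC = 0xBF.

P1 = 0xB6, P2 = 0xC8, P3 = 0x83, P4 = 0xBF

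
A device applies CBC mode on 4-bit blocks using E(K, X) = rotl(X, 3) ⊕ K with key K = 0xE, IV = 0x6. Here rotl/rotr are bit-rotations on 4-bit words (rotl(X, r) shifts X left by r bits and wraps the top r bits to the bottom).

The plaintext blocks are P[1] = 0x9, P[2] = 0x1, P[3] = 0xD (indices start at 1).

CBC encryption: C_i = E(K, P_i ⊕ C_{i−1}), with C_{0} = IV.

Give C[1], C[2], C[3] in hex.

C[1]: P[1] ⊕ 0x6 = 0xF; E(K, 0xF) = 0x1.
C[2]: P[2] ⊕ 0x1 = 0x0; E(K, 0x0) = 0xE.
C[3]: P[3] ⊕ 0xE = 0x3; E(K, 0x3) = 0x7.

C[1] = 0x1, C[2] = 0xE, C[3] = 0x7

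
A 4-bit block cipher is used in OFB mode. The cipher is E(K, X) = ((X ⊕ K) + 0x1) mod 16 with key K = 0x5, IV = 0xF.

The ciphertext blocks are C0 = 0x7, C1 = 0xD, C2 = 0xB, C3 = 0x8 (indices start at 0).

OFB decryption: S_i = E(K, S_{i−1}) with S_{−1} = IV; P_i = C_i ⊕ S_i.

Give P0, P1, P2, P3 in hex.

P0 = 0xC, P1 = 0x2, P2 = 0x0, P3 = 0x7

P0: S = E(K, 0xF) = 0xB; 0x7 ⊕ 0xB = 0xC.
P1: S = E(K, 0xB) = 0xF; 0xD ⊕ 0xF = 0x2.
P2: S = E(K, 0xF) = 0xB; 0xB ⊕ 0xB = 0x0.
P3: S = E(K, 0xB) = 0xF; 0x8 ⊕ 0xF = 0x7.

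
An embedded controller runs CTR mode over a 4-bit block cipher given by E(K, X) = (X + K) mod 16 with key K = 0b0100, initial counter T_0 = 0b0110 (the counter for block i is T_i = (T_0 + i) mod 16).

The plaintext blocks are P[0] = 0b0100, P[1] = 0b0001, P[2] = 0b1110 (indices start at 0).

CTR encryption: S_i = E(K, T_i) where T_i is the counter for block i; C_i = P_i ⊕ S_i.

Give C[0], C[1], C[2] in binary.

C[0]: T = 0b0110, S = E(K, T) = 0b1010; 0b0100 ⊕ 0b1010 = 0b1110.
C[1]: T = 0b0111, S = E(K, T) = 0b1011; 0b0001 ⊕ 0b1011 = 0b1010.
C[2]: T = 0b1000, S = E(K, T) = 0b1100; 0b1110 ⊕ 0b1100 = 0b0010.

C[0] = 0b1110, C[1] = 0b1010, C[2] = 0b0010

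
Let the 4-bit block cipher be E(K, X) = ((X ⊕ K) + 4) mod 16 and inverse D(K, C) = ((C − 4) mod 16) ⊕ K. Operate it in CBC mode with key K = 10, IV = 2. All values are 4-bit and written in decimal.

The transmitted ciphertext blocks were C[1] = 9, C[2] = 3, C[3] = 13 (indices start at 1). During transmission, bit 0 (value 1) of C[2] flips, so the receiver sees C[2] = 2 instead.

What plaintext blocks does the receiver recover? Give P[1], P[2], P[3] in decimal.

CBC decryption: P_i = D(K, C_i) ⊕ C_{i−1}, with C_{0} = IV.
Only C[2] changed, to 2. In CBC, a change in C_i garbles P_i and flips the same bit in P_{i+1}. Decrypting the received ciphertext:
P[1]: D(K, 9) = 15; 15 ⊕ 2 = 13.
P[2]: D(K, 2) = 4; 4 ⊕ 9 = 13.
P[3]: D(K, 13) = 3; 3 ⊕ 2 = 1.
Blocks that differ from the original plaintext: P[2], P[3].

P[1] = 13, P[2] = 13, P[3] = 1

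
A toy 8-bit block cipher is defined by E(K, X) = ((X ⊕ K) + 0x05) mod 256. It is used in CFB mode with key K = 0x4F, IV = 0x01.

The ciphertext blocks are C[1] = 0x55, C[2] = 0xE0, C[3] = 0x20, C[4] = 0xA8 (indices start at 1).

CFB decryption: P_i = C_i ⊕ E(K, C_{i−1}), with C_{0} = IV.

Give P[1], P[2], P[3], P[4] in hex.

P[1]: E(K, 0x01) = 0x53; 0x55 ⊕ 0x53 = 0x06.
P[2]: E(K, 0x55) = 0x1F; 0xE0 ⊕ 0x1F = 0xFF.
P[3]: E(K, 0xE0) = 0xB4; 0x20 ⊕ 0xB4 = 0x94.
P[4]: E(K, 0x20) = 0x74; 0xA8 ⊕ 0x74 = 0xDC.

P[1] = 0x06, P[2] = 0xFF, P[3] = 0x94, P[4] = 0xDC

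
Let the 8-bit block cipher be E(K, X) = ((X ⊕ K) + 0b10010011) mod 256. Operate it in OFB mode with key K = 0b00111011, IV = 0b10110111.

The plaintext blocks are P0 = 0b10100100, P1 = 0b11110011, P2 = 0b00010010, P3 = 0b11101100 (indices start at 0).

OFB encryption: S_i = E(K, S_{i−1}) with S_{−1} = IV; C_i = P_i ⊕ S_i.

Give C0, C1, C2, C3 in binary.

C0 = 0b10111011, C1 = 0b01000100, C2 = 0b00001101, C3 = 0b01011011

C0: S = E(K, 0b10110111) = 0b00011111; 0b10100100 ⊕ 0b00011111 = 0b10111011.
C1: S = E(K, 0b00011111) = 0b10110111; 0b11110011 ⊕ 0b10110111 = 0b01000100.
C2: S = E(K, 0b10110111) = 0b00011111; 0b00010010 ⊕ 0b00011111 = 0b00001101.
C3: S = E(K, 0b00011111) = 0b10110111; 0b11101100 ⊕ 0b10110111 = 0b01011011.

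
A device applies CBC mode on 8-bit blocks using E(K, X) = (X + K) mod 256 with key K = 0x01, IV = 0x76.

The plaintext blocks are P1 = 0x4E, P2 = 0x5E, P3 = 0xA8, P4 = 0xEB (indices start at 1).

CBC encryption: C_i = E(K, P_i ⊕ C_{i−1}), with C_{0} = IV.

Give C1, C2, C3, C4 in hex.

C1 = 0x39, C2 = 0x68, C3 = 0xC1, C4 = 0x2B

C1: P1 ⊕ 0x76 = 0x38; E(K, 0x38) = 0x39.
C2: P2 ⊕ 0x39 = 0x67; E(K, 0x67) = 0x68.
C3: P3 ⊕ 0x68 = 0xC0; E(K, 0xC0) = 0xC1.
C4: P4 ⊕ 0xC1 = 0x2A; E(K, 0x2A) = 0x2B.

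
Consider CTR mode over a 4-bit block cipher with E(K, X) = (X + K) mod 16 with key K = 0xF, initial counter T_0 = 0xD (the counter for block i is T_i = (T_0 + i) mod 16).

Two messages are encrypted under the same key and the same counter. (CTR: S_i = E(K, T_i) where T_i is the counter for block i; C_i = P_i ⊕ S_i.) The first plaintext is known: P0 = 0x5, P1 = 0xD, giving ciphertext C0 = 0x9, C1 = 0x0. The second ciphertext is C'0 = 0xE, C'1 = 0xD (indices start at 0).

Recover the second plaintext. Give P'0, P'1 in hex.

In CTR with a reused counter, both messages share the same keystream S_i, so C_i ⊕ C'_i = P_i ⊕ P'_i and thus P'_i = P_i ⊕ C_i ⊕ C'_i.
P'0: 0x5 ⊕ 0x9 ⊕ 0xE = 0x2.
P'1: 0xD ⊕ 0x0 ⊕ 0xD = 0x0.

P'0 = 0x2, P'1 = 0x0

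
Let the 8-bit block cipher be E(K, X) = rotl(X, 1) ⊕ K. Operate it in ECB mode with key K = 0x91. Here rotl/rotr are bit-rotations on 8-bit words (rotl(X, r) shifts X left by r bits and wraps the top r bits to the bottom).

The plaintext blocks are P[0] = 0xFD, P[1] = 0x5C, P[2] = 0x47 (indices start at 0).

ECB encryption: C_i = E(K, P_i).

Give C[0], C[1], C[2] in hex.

C[0] = 0x6A, C[1] = 0x29, C[2] = 0x1F

C[0]: E(K, 0xFD) = 0x6A.
C[1]: E(K, 0x5C) = 0x29.
C[2]: E(K, 0x47) = 0x1F.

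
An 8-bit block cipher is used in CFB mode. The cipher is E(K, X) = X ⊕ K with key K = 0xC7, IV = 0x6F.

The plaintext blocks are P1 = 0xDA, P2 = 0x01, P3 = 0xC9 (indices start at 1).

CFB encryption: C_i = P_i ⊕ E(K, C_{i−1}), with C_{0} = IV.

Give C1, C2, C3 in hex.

C1: E(K, 0x6F) = 0xA8; 0xDA ⊕ 0xA8 = 0x72.
C2: E(K, 0x72) = 0xB5; 0x01 ⊕ 0xB5 = 0xB4.
C3: E(K, 0xB4) = 0x73; 0xC9 ⊕ 0x73 = 0xBA.

C1 = 0x72, C2 = 0xB4, C3 = 0xBA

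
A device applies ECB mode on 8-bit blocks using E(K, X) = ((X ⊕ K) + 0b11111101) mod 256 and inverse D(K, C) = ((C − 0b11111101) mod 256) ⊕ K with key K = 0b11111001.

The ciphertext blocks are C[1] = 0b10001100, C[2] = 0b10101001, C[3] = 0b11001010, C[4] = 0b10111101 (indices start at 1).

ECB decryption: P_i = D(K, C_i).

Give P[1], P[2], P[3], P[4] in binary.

P[1] = 0b01110110, P[2] = 0b01010101, P[3] = 0b00110100, P[4] = 0b00111001

P[1]: D(K, 0b10001100) = 0b01110110.
P[2]: D(K, 0b10101001) = 0b01010101.
P[3]: D(K, 0b11001010) = 0b00110100.
P[4]: D(K, 0b10111101) = 0b00111001.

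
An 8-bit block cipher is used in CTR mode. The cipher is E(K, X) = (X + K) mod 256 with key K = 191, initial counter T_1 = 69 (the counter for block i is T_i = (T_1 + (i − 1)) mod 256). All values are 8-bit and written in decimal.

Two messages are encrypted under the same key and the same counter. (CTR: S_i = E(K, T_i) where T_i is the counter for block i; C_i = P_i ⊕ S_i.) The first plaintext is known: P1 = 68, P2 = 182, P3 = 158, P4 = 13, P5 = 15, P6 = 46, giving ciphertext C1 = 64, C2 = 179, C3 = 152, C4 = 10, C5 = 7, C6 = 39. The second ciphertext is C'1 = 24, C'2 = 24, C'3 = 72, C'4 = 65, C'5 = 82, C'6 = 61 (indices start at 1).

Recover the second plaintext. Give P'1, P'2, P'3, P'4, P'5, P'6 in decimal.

P'1 = 28, P'2 = 29, P'3 = 78, P'4 = 70, P'5 = 90, P'6 = 52

In CTR with a reused counter, both messages share the same keystream S_i, so C_i ⊕ C'_i = P_i ⊕ P'_i and thus P'_i = P_i ⊕ C_i ⊕ C'_i.
P'1: 68 ⊕ 64 ⊕ 24 = 28.
P'2: 182 ⊕ 179 ⊕ 24 = 29.
P'3: 158 ⊕ 152 ⊕ 72 = 78.
P'4: 13 ⊕ 10 ⊕ 65 = 70.
P'5: 15 ⊕ 7 ⊕ 82 = 90.
P'6: 46 ⊕ 39 ⊕ 61 = 52.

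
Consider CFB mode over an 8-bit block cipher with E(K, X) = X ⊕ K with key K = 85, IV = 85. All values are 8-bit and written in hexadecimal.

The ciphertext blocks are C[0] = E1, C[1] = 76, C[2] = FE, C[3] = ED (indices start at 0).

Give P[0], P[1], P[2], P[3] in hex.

CFB decryption: P_i = C_i ⊕ E(K, C_{i−1}), with C_{−1} = IV.
P[0]: E(K, 85) = 00; E1 ⊕ 00 = E1.
P[1]: E(K, E1) = 64; 76 ⊕ 64 = 12.
P[2]: E(K, 76) = F3; FE ⊕ F3 = 0D.
P[3]: E(K, FE) = 7B; ED ⊕ 7B = 96.

P[0] = E1, P[1] = 12, P[2] = 0D, P[3] = 96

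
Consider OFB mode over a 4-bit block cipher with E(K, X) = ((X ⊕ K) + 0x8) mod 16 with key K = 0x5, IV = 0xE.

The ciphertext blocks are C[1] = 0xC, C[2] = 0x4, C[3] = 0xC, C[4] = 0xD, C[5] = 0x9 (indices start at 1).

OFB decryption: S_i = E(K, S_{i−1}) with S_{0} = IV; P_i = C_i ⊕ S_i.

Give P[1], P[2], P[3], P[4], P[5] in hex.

P[1] = 0xF, P[2] = 0xA, P[3] = 0xF, P[4] = 0x3, P[5] = 0xA

P[1]: S = E(K, 0xE) = 0x3; 0xC ⊕ 0x3 = 0xF.
P[2]: S = E(K, 0x3) = 0xE; 0x4 ⊕ 0xE = 0xA.
P[3]: S = E(K, 0xE) = 0x3; 0xC ⊕ 0x3 = 0xF.
P[4]: S = E(K, 0x3) = 0xE; 0xD ⊕ 0xE = 0x3.
P[5]: S = E(K, 0xE) = 0x3; 0x9 ⊕ 0x3 = 0xA.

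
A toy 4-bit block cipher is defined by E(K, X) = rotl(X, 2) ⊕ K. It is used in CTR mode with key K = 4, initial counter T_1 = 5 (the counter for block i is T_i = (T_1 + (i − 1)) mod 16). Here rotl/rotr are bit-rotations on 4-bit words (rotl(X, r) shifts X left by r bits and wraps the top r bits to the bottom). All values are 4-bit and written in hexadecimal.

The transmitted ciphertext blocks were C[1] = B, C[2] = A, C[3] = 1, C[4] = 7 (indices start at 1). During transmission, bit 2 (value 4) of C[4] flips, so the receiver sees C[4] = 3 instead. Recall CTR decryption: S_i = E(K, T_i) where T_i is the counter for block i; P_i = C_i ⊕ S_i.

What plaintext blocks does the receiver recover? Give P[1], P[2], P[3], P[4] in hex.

Only C[4] changed, to 3. In CTR, a change in C_i flips the same bit in P_i only; the keystream is unaffected. Decrypting the received ciphertext:
P[1]: T = 5, S = E(K, T) = 1; B ⊕ 1 = A.
P[2]: T = 6, S = E(K, T) = D; A ⊕ D = 7.
P[3]: T = 7, S = E(K, T) = 9; 1 ⊕ 9 = 8.
P[4]: T = 8, S = E(K, T) = 6; 3 ⊕ 6 = 5.
Blocks that differ from the original plaintext: P[4].

P[1] = A, P[2] = 7, P[3] = 8, P[4] = 5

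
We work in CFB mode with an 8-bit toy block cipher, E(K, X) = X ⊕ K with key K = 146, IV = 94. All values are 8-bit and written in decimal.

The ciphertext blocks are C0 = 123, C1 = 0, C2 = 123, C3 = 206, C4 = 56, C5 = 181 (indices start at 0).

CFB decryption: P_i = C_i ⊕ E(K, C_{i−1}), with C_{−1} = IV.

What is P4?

P4: E(K, 206) = 92; 56 ⊕ 92 = 100.

P4 = 100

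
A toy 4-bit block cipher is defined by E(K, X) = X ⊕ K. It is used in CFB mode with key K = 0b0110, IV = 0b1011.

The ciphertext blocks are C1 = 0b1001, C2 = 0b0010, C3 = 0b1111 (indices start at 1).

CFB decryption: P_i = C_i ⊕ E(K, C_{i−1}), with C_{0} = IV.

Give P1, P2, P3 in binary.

P1: E(K, 0b1011) = 0b1101; 0b1001 ⊕ 0b1101 = 0b0100.
P2: E(K, 0b1001) = 0b1111; 0b0010 ⊕ 0b1111 = 0b1101.
P3: E(K, 0b0010) = 0b0100; 0b1111 ⊕ 0b0100 = 0b1011.

P1 = 0b0100, P2 = 0b1101, P3 = 0b1011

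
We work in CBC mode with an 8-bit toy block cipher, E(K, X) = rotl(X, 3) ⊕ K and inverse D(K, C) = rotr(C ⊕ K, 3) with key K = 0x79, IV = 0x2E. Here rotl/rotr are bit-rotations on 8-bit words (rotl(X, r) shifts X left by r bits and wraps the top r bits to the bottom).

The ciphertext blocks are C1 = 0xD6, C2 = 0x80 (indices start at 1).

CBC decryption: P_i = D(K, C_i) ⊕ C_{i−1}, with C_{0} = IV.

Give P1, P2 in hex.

P1: D(K, 0xD6) = 0xF5; 0xF5 ⊕ 0x2E = 0xDB.
P2: D(K, 0x80) = 0x3F; 0x3F ⊕ 0xD6 = 0xE9.

P1 = 0xDB, P2 = 0xE9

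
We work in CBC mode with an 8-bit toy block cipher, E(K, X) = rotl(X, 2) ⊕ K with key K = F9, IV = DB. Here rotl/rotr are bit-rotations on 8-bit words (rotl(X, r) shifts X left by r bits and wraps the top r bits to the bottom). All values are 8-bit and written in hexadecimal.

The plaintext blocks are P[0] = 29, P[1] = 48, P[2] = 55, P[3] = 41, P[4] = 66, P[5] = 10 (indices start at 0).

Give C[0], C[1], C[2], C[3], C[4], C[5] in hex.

C[0] = 32, C[1] = 10, C[2] = EC, C[3] = 4F, C[4] = 5D, C[5] = CC

CBC encryption: C_i = E(K, P_i ⊕ C_{i−1}), with C_{−1} = IV.
C[0]: P[0] ⊕ DB = F2; E(K, F2) = 32.
C[1]: P[1] ⊕ 32 = 7A; E(K, 7A) = 10.
C[2]: P[2] ⊕ 10 = 45; E(K, 45) = EC.
C[3]: P[3] ⊕ EC = AD; E(K, AD) = 4F.
C[4]: P[4] ⊕ 4F = 29; E(K, 29) = 5D.
C[5]: P[5] ⊕ 5D = 4D; E(K, 4D) = CC.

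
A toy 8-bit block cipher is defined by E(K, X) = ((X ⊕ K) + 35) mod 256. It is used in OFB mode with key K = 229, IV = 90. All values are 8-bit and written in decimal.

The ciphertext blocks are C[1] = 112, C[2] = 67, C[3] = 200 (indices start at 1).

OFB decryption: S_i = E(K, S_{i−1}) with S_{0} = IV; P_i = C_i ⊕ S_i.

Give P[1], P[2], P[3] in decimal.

P[1] = 146, P[2] = 105, P[3] = 58

P[1]: S = E(K, 90) = 226; 112 ⊕ 226 = 146.
P[2]: S = E(K, 226) = 42; 67 ⊕ 42 = 105.
P[3]: S = E(K, 42) = 242; 200 ⊕ 242 = 58.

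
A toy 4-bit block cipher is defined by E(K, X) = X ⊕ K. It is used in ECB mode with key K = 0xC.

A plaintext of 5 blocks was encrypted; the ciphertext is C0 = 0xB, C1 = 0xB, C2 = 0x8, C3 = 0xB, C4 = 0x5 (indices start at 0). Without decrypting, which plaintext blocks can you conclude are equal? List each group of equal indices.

ECB encrypts each block independently with the same key, so equal ciphertext blocks imply equal plaintext blocks.
C0 = C1 = C3 = 0xB, so P0 = P1 = P3.

P0 = P1 = P3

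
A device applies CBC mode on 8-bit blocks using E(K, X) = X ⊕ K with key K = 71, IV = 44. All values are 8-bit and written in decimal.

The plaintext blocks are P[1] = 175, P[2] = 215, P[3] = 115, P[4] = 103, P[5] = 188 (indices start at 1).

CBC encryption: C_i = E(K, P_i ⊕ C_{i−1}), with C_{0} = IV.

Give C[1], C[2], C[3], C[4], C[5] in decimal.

C[1]: P[1] ⊕ 44 = 131; E(K, 131) = 196.
C[2]: P[2] ⊕ 196 = 19; E(K, 19) = 84.
C[3]: P[3] ⊕ 84 = 39; E(K, 39) = 96.
C[4]: P[4] ⊕ 96 = 7; E(K, 7) = 64.
C[5]: P[5] ⊕ 64 = 252; E(K, 252) = 187.

C[1] = 196, C[2] = 84, C[3] = 96, C[4] = 64, C[5] = 187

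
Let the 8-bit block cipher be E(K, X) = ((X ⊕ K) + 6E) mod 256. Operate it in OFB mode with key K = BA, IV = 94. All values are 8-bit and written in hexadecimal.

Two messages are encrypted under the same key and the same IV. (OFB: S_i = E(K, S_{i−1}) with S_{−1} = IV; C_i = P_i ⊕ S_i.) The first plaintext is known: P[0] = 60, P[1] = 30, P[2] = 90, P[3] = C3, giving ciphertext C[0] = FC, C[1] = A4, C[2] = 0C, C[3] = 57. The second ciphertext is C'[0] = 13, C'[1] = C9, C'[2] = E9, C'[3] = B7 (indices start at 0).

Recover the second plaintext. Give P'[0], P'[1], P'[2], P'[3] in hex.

P'[0] = 8F, P'[1] = 5D, P'[2] = 75, P'[3] = 23

In OFB with a reused IV, both messages share the same keystream S_i, so C_i ⊕ C'_i = P_i ⊕ P'_i and thus P'_i = P_i ⊕ C_i ⊕ C'_i.
P'[0]: 60 ⊕ FC ⊕ 13 = 8F.
P'[1]: 30 ⊕ A4 ⊕ C9 = 5D.
P'[2]: 90 ⊕ 0C ⊕ E9 = 75.
P'[3]: C3 ⊕ 57 ⊕ B7 = 23.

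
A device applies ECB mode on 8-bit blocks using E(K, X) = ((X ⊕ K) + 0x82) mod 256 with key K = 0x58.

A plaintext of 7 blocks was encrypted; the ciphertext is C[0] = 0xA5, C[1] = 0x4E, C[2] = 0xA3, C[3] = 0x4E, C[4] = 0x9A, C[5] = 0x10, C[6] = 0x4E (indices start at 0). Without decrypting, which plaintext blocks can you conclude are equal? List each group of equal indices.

P[1] = P[3] = P[6]

ECB encrypts each block independently with the same key, so equal ciphertext blocks imply equal plaintext blocks.
C[1] = C[3] = C[6] = 0x4E, so P[1] = P[3] = P[6].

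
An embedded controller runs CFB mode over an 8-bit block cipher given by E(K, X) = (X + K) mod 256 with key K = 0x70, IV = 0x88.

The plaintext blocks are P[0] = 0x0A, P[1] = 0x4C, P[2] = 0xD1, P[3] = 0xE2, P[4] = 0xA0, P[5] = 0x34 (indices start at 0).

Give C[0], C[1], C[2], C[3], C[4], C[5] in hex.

C[0] = 0xF2, C[1] = 0x2E, C[2] = 0x4F, C[3] = 0x5D, C[4] = 0x6D, C[5] = 0xE9

CFB encryption: C_i = P_i ⊕ E(K, C_{i−1}), with C_{−1} = IV.
C[0]: E(K, 0x88) = 0xF8; 0x0A ⊕ 0xF8 = 0xF2.
C[1]: E(K, 0xF2) = 0x62; 0x4C ⊕ 0x62 = 0x2E.
C[2]: E(K, 0x2E) = 0x9E; 0xD1 ⊕ 0x9E = 0x4F.
C[3]: E(K, 0x4F) = 0xBF; 0xE2 ⊕ 0xBF = 0x5D.
C[4]: E(K, 0x5D) = 0xCD; 0xA0 ⊕ 0xCD = 0x6D.
C[5]: E(K, 0x6D) = 0xDD; 0x34 ⊕ 0xDD = 0xE9.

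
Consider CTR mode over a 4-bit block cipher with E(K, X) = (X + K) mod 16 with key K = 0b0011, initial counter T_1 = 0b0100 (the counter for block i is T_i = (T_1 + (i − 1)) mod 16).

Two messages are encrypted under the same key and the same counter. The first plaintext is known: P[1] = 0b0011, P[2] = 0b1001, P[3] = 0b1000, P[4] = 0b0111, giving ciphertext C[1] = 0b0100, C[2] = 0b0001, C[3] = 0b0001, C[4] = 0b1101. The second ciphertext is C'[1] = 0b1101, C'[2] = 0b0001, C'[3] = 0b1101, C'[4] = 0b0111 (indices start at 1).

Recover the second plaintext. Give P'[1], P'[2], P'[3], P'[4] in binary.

P'[1] = 0b1010, P'[2] = 0b1001, P'[3] = 0b0100, P'[4] = 0b1101

In CTR with a reused counter, both messages share the same keystream S_i, so C_i ⊕ C'_i = P_i ⊕ P'_i and thus P'_i = P_i ⊕ C_i ⊕ C'_i.
P'[1]: 0b0011 ⊕ 0b0100 ⊕ 0b1101 = 0b1010.
P'[2]: 0b1001 ⊕ 0b0001 ⊕ 0b0001 = 0b1001.
P'[3]: 0b1000 ⊕ 0b0001 ⊕ 0b1101 = 0b0100.
P'[4]: 0b0111 ⊕ 0b1101 ⊕ 0b0111 = 0b1101.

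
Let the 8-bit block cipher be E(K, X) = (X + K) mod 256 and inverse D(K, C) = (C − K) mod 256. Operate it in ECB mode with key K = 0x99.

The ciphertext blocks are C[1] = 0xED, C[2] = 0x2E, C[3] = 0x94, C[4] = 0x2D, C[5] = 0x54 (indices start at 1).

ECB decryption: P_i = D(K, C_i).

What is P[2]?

P[2]: D(K, 0x2E) = 0x95.

P[2] = 0x95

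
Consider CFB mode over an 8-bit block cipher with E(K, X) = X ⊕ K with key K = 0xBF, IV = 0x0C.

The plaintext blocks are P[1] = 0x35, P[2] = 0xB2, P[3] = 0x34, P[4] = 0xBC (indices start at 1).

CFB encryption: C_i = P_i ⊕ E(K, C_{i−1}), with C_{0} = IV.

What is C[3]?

C[3] = 0x00

C[1]: E(K, 0x0C) = 0xB3; 0x35 ⊕ 0xB3 = 0x86.
C[2]: E(K, 0x86) = 0x39; 0xB2 ⊕ 0x39 = 0x8B.
C[3]: E(K, 0x8B) = 0x34; 0x34 ⊕ 0x34 = 0x00.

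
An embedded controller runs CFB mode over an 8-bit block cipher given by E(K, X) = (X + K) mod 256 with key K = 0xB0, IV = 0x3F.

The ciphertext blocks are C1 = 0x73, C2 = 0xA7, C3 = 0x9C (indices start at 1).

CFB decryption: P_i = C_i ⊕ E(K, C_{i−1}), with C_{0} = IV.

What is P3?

P3: E(K, 0xA7) = 0x57; 0x9C ⊕ 0x57 = 0xCB.

P3 = 0xCB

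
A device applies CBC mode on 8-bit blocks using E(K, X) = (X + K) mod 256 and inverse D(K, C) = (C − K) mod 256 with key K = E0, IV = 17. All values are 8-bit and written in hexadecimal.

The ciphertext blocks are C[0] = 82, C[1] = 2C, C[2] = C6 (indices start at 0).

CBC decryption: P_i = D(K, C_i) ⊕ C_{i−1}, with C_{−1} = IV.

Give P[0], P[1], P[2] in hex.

P[0]: D(K, 82) = A2; A2 ⊕ 17 = B5.
P[1]: D(K, 2C) = 4C; 4C ⊕ 82 = CE.
P[2]: D(K, C6) = E6; E6 ⊕ 2C = CA.

P[0] = B5, P[1] = CE, P[2] = CA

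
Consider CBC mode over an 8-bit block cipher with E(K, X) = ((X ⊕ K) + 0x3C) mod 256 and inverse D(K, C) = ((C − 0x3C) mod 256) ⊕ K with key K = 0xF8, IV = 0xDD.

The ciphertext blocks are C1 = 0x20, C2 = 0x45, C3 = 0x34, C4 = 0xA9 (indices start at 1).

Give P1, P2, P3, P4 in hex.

CBC decryption: P_i = D(K, C_i) ⊕ C_{i−1}, with C_{0} = IV.
P1: D(K, 0x20) = 0x1C; 0x1C ⊕ 0xDD = 0xC1.
P2: D(K, 0x45) = 0xF1; 0xF1 ⊕ 0x20 = 0xD1.
P3: D(K, 0x34) = 0x00; 0x00 ⊕ 0x45 = 0x45.
P4: D(K, 0xA9) = 0x95; 0x95 ⊕ 0x34 = 0xA1.

P1 = 0xC1, P2 = 0xD1, P3 = 0x45, P4 = 0xA1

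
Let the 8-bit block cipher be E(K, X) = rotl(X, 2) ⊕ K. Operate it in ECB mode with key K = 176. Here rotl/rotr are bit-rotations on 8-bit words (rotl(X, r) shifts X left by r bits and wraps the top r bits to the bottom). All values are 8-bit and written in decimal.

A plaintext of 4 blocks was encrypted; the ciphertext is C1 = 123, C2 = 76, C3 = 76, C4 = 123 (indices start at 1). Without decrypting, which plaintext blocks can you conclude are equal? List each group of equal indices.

ECB encrypts each block independently with the same key, so equal ciphertext blocks imply equal plaintext blocks.
C1 = C4 = 123, so P1 = P4.
C2 = C3 = 76, so P2 = P3.

P1 = P4; P2 = P3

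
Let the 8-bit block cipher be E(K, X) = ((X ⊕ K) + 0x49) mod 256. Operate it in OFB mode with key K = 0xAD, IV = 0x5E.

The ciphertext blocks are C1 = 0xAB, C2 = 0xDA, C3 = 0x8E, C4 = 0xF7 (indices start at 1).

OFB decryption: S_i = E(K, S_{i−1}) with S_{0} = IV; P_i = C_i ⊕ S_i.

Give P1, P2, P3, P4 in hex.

P1: S = E(K, 0x5E) = 0x3C; 0xAB ⊕ 0x3C = 0x97.
P2: S = E(K, 0x3C) = 0xDA; 0xDA ⊕ 0xDA = 0x00.
P3: S = E(K, 0xDA) = 0xC0; 0x8E ⊕ 0xC0 = 0x4E.
P4: S = E(K, 0xC0) = 0xB6; 0xF7 ⊕ 0xB6 = 0x41.

P1 = 0x97, P2 = 0x00, P3 = 0x4E, P4 = 0x41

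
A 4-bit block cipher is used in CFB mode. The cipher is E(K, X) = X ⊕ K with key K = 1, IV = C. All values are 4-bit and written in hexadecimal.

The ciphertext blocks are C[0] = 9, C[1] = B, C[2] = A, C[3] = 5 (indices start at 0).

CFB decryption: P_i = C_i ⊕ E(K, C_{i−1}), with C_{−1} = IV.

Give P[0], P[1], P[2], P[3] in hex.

P[0] = 4, P[1] = 3, P[2] = 0, P[3] = E

P[0]: E(K, C) = D; 9 ⊕ D = 4.
P[1]: E(K, 9) = 8; B ⊕ 8 = 3.
P[2]: E(K, B) = A; A ⊕ A = 0.
P[3]: E(K, A) = B; 5 ⊕ B = E.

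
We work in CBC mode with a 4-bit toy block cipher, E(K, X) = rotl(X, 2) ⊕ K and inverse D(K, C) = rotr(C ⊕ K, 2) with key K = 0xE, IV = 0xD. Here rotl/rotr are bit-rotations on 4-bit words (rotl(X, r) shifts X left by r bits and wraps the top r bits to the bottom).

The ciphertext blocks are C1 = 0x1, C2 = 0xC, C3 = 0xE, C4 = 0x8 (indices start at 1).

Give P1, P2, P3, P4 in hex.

P1 = 0x2, P2 = 0x9, P3 = 0xC, P4 = 0x7

CBC decryption: P_i = D(K, C_i) ⊕ C_{i−1}, with C_{0} = IV.
P1: D(K, 0x1) = 0xF; 0xF ⊕ 0xD = 0x2.
P2: D(K, 0xC) = 0x8; 0x8 ⊕ 0x1 = 0x9.
P3: D(K, 0xE) = 0x0; 0x0 ⊕ 0xC = 0xC.
P4: D(K, 0x8) = 0x9; 0x9 ⊕ 0xE = 0x7.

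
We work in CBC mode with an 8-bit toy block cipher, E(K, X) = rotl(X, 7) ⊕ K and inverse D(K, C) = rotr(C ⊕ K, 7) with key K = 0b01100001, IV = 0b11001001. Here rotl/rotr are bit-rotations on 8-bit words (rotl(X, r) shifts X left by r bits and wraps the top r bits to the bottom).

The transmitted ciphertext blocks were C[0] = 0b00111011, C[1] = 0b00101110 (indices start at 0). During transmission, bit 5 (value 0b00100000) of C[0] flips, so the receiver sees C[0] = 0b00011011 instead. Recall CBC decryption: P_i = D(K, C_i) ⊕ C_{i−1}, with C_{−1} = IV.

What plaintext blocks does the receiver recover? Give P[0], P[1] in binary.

P[0] = 0b00111101, P[1] = 0b10000101

Only C[0] changed, to 0b00011011. In CBC, a change in C_i garbles P_i and flips the same bit in P_{i+1}. Decrypting the received ciphertext:
P[0]: D(K, 0b00011011) = 0b11110100; 0b11110100 ⊕ 0b11001001 = 0b00111101.
P[1]: D(K, 0b00101110) = 0b10011110; 0b10011110 ⊕ 0b00011011 = 0b10000101.
Blocks that differ from the original plaintext: P[0], P[1].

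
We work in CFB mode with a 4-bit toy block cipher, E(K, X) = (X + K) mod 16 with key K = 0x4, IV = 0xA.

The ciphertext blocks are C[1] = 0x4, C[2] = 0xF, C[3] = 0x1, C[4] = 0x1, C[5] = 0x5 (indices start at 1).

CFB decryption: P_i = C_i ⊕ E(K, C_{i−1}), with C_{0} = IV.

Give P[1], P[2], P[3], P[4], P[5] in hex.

P[1]: E(K, 0xA) = 0xE; 0x4 ⊕ 0xE = 0xA.
P[2]: E(K, 0x4) = 0x8; 0xF ⊕ 0x8 = 0x7.
P[3]: E(K, 0xF) = 0x3; 0x1 ⊕ 0x3 = 0x2.
P[4]: E(K, 0x1) = 0x5; 0x1 ⊕ 0x5 = 0x4.
P[5]: E(K, 0x1) = 0x5; 0x5 ⊕ 0x5 = 0x0.

P[1] = 0xA, P[2] = 0x7, P[3] = 0x2, P[4] = 0x4, P[5] = 0x0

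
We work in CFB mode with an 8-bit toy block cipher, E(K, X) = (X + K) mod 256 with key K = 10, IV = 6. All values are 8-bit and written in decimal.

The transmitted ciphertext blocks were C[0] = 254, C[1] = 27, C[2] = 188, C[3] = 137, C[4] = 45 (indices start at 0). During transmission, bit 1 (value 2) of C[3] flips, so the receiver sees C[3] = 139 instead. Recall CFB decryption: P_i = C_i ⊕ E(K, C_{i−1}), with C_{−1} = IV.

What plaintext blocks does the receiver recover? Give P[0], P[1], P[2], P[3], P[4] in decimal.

Only C[3] changed, to 139. In CFB, a change in C_i flips the same bit in P_i and garbles P_{i+1}. Decrypting the received ciphertext:
P[0]: E(K, 6) = 16; 254 ⊕ 16 = 238.
P[1]: E(K, 254) = 8; 27 ⊕ 8 = 19.
P[2]: E(K, 27) = 37; 188 ⊕ 37 = 153.
P[3]: E(K, 188) = 198; 139 ⊕ 198 = 77.
P[4]: E(K, 139) = 149; 45 ⊕ 149 = 184.
Blocks that differ from the original plaintext: P[3], P[4].

P[0] = 238, P[1] = 19, P[2] = 153, P[3] = 77, P[4] = 184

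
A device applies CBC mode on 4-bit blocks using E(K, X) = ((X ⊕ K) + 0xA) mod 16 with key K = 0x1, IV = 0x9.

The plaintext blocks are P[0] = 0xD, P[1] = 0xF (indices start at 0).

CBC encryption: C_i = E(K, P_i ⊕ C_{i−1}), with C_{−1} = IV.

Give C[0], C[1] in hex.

C[0] = 0xF, C[1] = 0xB

C[0]: P[0] ⊕ 0x9 = 0x4; E(K, 0x4) = 0xF.
C[1]: P[1] ⊕ 0xF = 0x0; E(K, 0x0) = 0xB.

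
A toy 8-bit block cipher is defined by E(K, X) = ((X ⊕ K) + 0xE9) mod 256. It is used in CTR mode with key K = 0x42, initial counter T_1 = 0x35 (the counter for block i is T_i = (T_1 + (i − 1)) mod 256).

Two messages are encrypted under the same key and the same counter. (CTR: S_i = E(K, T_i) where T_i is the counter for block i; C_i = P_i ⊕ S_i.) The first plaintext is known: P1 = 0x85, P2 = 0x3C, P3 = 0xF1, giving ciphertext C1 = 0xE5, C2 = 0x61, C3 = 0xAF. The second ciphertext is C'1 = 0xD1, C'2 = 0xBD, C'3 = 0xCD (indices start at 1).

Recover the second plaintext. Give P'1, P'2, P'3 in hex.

In CTR with a reused counter, both messages share the same keystream S_i, so C_i ⊕ C'_i = P_i ⊕ P'_i and thus P'_i = P_i ⊕ C_i ⊕ C'_i.
P'1: 0x85 ⊕ 0xE5 ⊕ 0xD1 = 0xB1.
P'2: 0x3C ⊕ 0x61 ⊕ 0xBD = 0xE0.
P'3: 0xF1 ⊕ 0xAF ⊕ 0xCD = 0x93.

P'1 = 0xB1, P'2 = 0xE0, P'3 = 0x93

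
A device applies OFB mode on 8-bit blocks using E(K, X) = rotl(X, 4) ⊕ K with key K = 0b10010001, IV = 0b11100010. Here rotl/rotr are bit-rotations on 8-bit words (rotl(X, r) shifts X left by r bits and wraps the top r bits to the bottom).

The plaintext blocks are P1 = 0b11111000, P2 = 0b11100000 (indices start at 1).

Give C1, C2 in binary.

OFB encryption: S_i = E(K, S_{i−1}) with S_{0} = IV; C_i = P_i ⊕ S_i.
C1: S = E(K, 0b11100010) = 0b10111111; 0b11111000 ⊕ 0b10111111 = 0b01000111.
C2: S = E(K, 0b10111111) = 0b01101010; 0b11100000 ⊕ 0b01101010 = 0b10001010.

C1 = 0b01000111, C2 = 0b10001010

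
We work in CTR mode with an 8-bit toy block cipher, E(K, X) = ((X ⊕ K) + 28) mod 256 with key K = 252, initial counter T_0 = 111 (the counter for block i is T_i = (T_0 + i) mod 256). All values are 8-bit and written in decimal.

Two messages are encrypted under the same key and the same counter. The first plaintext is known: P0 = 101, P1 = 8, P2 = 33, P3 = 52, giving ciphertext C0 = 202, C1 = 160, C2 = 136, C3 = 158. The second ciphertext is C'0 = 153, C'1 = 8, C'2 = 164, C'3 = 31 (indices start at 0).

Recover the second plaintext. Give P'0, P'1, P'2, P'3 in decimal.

P'0 = 54, P'1 = 160, P'2 = 13, P'3 = 181

In CTR with a reused counter, both messages share the same keystream S_i, so C_i ⊕ C'_i = P_i ⊕ P'_i and thus P'_i = P_i ⊕ C_i ⊕ C'_i.
P'0: 101 ⊕ 202 ⊕ 153 = 54.
P'1: 8 ⊕ 160 ⊕ 8 = 160.
P'2: 33 ⊕ 136 ⊕ 164 = 13.
P'3: 52 ⊕ 158 ⊕ 31 = 181.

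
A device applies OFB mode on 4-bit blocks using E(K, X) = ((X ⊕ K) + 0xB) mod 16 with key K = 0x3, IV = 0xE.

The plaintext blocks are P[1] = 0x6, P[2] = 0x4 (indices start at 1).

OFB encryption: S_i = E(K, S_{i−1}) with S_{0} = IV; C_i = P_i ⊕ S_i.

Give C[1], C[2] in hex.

C[1] = 0xE, C[2] = 0x2

C[1]: S = E(K, 0xE) = 0x8; 0x6 ⊕ 0x8 = 0xE.
C[2]: S = E(K, 0x8) = 0x6; 0x4 ⊕ 0x6 = 0x2.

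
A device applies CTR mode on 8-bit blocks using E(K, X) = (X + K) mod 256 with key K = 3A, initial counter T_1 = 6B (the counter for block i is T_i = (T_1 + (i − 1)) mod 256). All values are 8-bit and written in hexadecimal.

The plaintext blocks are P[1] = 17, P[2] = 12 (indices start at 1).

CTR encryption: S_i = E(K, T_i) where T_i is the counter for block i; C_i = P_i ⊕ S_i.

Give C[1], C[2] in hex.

C[1] = B2, C[2] = B4

C[1]: T = 6B, S = E(K, T) = A5; 17 ⊕ A5 = B2.
C[2]: T = 6C, S = E(K, T) = A6; 12 ⊕ A6 = B4.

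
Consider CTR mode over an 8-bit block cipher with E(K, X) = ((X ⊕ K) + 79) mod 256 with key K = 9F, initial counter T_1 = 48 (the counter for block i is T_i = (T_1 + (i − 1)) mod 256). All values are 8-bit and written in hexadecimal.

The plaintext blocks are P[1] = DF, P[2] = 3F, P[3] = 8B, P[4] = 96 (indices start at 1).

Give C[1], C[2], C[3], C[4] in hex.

C[1] = 8F, C[2] = 70, C[3] = C5, C[4] = DB

CTR encryption: S_i = E(K, T_i) where T_i is the counter for block i; C_i = P_i ⊕ S_i.
C[1]: T = 48, S = E(K, T) = 50; DF ⊕ 50 = 8F.
C[2]: T = 49, S = E(K, T) = 4F; 3F ⊕ 4F = 70.
C[3]: T = 4A, S = E(K, T) = 4E; 8B ⊕ 4E = C5.
C[4]: T = 4B, S = E(K, T) = 4D; 96 ⊕ 4D = DB.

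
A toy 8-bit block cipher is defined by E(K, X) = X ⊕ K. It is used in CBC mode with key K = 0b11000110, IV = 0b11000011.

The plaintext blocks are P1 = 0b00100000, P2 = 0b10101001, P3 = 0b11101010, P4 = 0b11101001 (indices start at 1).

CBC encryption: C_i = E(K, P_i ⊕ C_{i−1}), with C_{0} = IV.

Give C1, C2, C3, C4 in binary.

C1 = 0b00100101, C2 = 0b01001010, C3 = 0b01100110, C4 = 0b01001001

C1: P1 ⊕ 0b11000011 = 0b11100011; E(K, 0b11100011) = 0b00100101.
C2: P2 ⊕ 0b00100101 = 0b10001100; E(K, 0b10001100) = 0b01001010.
C3: P3 ⊕ 0b01001010 = 0b10100000; E(K, 0b10100000) = 0b01100110.
C4: P4 ⊕ 0b01100110 = 0b10001111; E(K, 0b10001111) = 0b01001001.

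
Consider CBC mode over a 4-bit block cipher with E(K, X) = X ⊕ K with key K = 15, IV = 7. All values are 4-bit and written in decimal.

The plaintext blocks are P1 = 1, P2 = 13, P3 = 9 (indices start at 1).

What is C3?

CBC encryption: C_i = E(K, P_i ⊕ C_{i−1}), with C_{0} = IV.
C1: P1 ⊕ 7 = 6; E(K, 6) = 9.
C2: P2 ⊕ 9 = 4; E(K, 4) = 11.
C3: P3 ⊕ 11 = 2; E(K, 2) = 13.

C3 = 13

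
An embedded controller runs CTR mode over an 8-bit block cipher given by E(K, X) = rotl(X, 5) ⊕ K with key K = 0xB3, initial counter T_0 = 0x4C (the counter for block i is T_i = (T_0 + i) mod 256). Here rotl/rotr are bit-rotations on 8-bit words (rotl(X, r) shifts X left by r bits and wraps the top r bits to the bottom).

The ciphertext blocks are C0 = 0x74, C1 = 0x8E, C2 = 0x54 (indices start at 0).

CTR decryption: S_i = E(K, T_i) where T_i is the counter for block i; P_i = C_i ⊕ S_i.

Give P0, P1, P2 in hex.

P0 = 0x4E, P1 = 0x94, P2 = 0x2E

P0: T = 0x4C, S = E(K, T) = 0x3A; 0x74 ⊕ 0x3A = 0x4E.
P1: T = 0x4D, S = E(K, T) = 0x1A; 0x8E ⊕ 0x1A = 0x94.
P2: T = 0x4E, S = E(K, T) = 0x7A; 0x54 ⊕ 0x7A = 0x2E.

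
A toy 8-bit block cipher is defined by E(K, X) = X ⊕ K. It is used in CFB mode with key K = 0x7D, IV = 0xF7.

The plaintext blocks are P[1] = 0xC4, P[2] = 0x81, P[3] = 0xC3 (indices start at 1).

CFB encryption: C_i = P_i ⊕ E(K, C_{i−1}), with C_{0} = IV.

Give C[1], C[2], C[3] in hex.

C[1]: E(K, 0xF7) = 0x8A; 0xC4 ⊕ 0x8A = 0x4E.
C[2]: E(K, 0x4E) = 0x33; 0x81 ⊕ 0x33 = 0xB2.
C[3]: E(K, 0xB2) = 0xCF; 0xC3 ⊕ 0xCF = 0x0C.

C[1] = 0x4E, C[2] = 0xB2, C[3] = 0x0C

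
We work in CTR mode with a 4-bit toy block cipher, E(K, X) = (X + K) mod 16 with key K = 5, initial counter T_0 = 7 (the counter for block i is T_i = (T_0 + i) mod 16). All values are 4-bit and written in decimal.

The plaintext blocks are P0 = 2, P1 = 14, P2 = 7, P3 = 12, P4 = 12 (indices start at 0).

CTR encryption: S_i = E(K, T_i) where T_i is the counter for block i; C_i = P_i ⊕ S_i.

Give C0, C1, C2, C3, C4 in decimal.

C0: T = 7, S = E(K, T) = 12; 2 ⊕ 12 = 14.
C1: T = 8, S = E(K, T) = 13; 14 ⊕ 13 = 3.
C2: T = 9, S = E(K, T) = 14; 7 ⊕ 14 = 9.
C3: T = 10, S = E(K, T) = 15; 12 ⊕ 15 = 3.
C4: T = 11, S = E(K, T) = 0; 12 ⊕ 0 = 12.

C0 = 14, C1 = 3, C2 = 9, C3 = 3, C4 = 12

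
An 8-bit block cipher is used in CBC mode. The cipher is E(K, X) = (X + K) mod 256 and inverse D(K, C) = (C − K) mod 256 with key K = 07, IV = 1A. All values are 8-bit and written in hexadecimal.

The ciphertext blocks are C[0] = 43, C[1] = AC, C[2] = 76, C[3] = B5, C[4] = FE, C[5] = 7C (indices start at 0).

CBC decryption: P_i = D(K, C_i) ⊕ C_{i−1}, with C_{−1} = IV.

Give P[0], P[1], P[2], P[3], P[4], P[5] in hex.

P[0]: D(K, 43) = 3C; 3C ⊕ 1A = 26.
P[1]: D(K, AC) = A5; A5 ⊕ 43 = E6.
P[2]: D(K, 76) = 6F; 6F ⊕ AC = C3.
P[3]: D(K, B5) = AE; AE ⊕ 76 = D8.
P[4]: D(K, FE) = F7; F7 ⊕ B5 = 42.
P[5]: D(K, 7C) = 75; 75 ⊕ FE = 8B.

P[0] = 26, P[1] = E6, P[2] = C3, P[3] = D8, P[4] = 42, P[5] = 8B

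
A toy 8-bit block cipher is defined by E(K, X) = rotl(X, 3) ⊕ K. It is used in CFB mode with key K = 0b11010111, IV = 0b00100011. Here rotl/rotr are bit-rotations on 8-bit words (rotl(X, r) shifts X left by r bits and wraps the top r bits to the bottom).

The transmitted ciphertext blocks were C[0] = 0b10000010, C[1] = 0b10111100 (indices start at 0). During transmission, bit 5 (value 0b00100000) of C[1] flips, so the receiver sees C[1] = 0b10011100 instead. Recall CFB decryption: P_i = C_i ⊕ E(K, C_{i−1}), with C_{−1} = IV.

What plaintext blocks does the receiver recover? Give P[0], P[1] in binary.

Only C[1] changed, to 0b10011100. In CFB, a change in C_i flips the same bit in P_i and garbles P_{i+1}. Decrypting the received ciphertext:
P[0]: E(K, 0b00100011) = 0b11001110; 0b10000010 ⊕ 0b11001110 = 0b01001100.
P[1]: E(K, 0b10000010) = 0b11000011; 0b10011100 ⊕ 0b11000011 = 0b01011111.
Blocks that differ from the original plaintext: P[1].

P[0] = 0b01001100, P[1] = 0b01011111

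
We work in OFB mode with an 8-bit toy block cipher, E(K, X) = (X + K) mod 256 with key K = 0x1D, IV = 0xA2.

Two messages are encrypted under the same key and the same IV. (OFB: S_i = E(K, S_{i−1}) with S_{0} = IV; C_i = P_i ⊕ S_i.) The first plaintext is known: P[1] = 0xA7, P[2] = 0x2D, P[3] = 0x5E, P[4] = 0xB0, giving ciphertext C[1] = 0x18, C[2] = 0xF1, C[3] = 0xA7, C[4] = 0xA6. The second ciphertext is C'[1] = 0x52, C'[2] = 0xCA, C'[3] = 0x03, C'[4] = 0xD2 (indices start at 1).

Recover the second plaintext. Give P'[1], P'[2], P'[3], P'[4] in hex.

In OFB with a reused IV, both messages share the same keystream S_i, so C_i ⊕ C'_i = P_i ⊕ P'_i and thus P'_i = P_i ⊕ C_i ⊕ C'_i.
P'[1]: 0xA7 ⊕ 0x18 ⊕ 0x52 = 0xED.
P'[2]: 0x2D ⊕ 0xF1 ⊕ 0xCA = 0x16.
P'[3]: 0x5E ⊕ 0xA7 ⊕ 0x03 = 0xFA.
P'[4]: 0xB0 ⊕ 0xA6 ⊕ 0xD2 = 0xC4.

P'[1] = 0xED, P'[2] = 0x16, P'[3] = 0xFA, P'[4] = 0xC4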